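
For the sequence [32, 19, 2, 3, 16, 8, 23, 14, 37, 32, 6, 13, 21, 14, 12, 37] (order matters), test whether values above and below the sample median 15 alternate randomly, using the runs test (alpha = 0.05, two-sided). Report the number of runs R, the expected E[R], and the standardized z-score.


Step 1: Compute median = 15; label A = above, B = below.
Labels in order: AABBABABAABBABBA  (n_A = 8, n_B = 8)
Step 2: Count runs R = 11.
Step 3: Under H0 (random ordering), E[R] = 2*n_A*n_B/(n_A+n_B) + 1 = 2*8*8/16 + 1 = 9.0000.
        Var[R] = 2*n_A*n_B*(2*n_A*n_B - n_A - n_B) / ((n_A+n_B)^2 * (n_A+n_B-1)) = 14336/3840 = 3.7333.
        SD[R] = 1.9322.
Step 4: Continuity-corrected z = (R - 0.5 - E[R]) / SD[R] = (11 - 0.5 - 9.0000) / 1.9322 = 0.7763.
Step 5: Two-sided p-value via normal approximation = 2*(1 - Phi(|z|)) = 0.437558.
Step 6: alpha = 0.05. fail to reject H0.

R = 11, z = 0.7763, p = 0.437558, fail to reject H0.


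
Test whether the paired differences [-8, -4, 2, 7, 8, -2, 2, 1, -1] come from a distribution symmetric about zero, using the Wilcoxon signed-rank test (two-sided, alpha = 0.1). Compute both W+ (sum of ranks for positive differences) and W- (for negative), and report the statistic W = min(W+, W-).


Step 1: Drop any zero differences (none here) and take |d_i|.
|d| = [8, 4, 2, 7, 8, 2, 2, 1, 1]
Step 2: Midrank |d_i| (ties get averaged ranks).
ranks: |8|->8.5, |4|->6, |2|->4, |7|->7, |8|->8.5, |2|->4, |2|->4, |1|->1.5, |1|->1.5
Step 3: Attach original signs; sum ranks with positive sign and with negative sign.
W+ = 4 + 7 + 8.5 + 4 + 1.5 = 25
W- = 8.5 + 6 + 4 + 1.5 = 20
(Check: W+ + W- = 45 should equal n(n+1)/2 = 45.)
Step 4: Test statistic W = min(W+, W-) = 20.
Step 5: Ties in |d|, so use the tie-corrected normal approximation.
        E[W] = n(n+1)/4 = 9*10/4 = 22.5.
        Tie groups: |d|=1 (t=2), |d|=2 (t=3), |d|=8 (t=2); sum(t^3 - t) = 36.
        Var[W] = n(n+1)(2n+1)/24 - sum(t^3-t)/48 = 1710/24 - 36/48 = 70.5.
        z = (W - E[W]) / sqrt(Var[W]) = (20 - 22.5) / 8.3964 = -0.2977.
        Two-sided p = 2*Phi(z) = 0.765897.
Step 6: alpha = 0.1. fail to reject H0.

W+ = 25, W- = 20, W = min = 20, p = 0.765897, fail to reject H0.


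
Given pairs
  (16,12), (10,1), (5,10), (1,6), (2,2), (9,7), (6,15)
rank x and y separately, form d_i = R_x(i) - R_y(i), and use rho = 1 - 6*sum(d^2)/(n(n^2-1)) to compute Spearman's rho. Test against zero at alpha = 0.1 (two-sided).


Step 1: Rank x and y separately (midranks; no ties here).
rank(x): 16->7, 10->6, 5->3, 1->1, 2->2, 9->5, 6->4
rank(y): 12->6, 1->1, 10->5, 6->3, 2->2, 7->4, 15->7
Step 2: d_i = R_x(i) - R_y(i); compute d_i^2.
  (7-6)^2=1, (6-1)^2=25, (3-5)^2=4, (1-3)^2=4, (2-2)^2=0, (5-4)^2=1, (4-7)^2=9
sum(d^2) = 44.
Step 3: rho = 1 - 6*44 / (7*(7^2 - 1)) = 1 - 264/336 = 0.214286.
Step 4: Under H0, t = rho * sqrt((n-2)/(1-rho^2)) = 0.4906 ~ t(5).
Step 5: Two-sided p-value from the t-distribution with 5 df = 0.644512.
Step 6: alpha = 0.1. fail to reject H0.

rho = 0.2143, p = 0.644512, fail to reject H0 at alpha = 0.1.


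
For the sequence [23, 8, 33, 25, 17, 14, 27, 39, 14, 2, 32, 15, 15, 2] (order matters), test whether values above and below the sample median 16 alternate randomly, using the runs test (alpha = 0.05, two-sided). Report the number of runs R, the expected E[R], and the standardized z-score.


Step 1: Compute median = 16; label A = above, B = below.
Labels in order: ABAAABAABBABBB  (n_A = 7, n_B = 7)
Step 2: Count runs R = 8.
Step 3: Under H0 (random ordering), E[R] = 2*n_A*n_B/(n_A+n_B) + 1 = 2*7*7/14 + 1 = 8.0000.
        Var[R] = 2*n_A*n_B*(2*n_A*n_B - n_A - n_B) / ((n_A+n_B)^2 * (n_A+n_B-1)) = 8232/2548 = 3.2308.
        SD[R] = 1.7974.
Step 4: R = E[R], so z = 0 with no continuity correction.
Step 5: Two-sided p-value via normal approximation = 2*(1 - Phi(|z|)) = 1.000000.
Step 6: alpha = 0.05. fail to reject H0.

R = 8, z = 0.0000, p = 1.000000, fail to reject H0.


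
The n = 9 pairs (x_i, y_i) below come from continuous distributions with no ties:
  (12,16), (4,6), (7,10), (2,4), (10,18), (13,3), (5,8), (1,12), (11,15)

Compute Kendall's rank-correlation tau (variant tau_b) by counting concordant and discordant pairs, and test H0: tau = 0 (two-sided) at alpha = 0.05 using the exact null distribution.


Step 1: Enumerate the 36 unordered pairs (i,j) with i<j and classify each by sign(x_j-x_i) * sign(y_j-y_i).
  (1,2):dx=-8,dy=-10->C; (1,3):dx=-5,dy=-6->C; (1,4):dx=-10,dy=-12->C; (1,5):dx=-2,dy=+2->D
  (1,6):dx=+1,dy=-13->D; (1,7):dx=-7,dy=-8->C; (1,8):dx=-11,dy=-4->C; (1,9):dx=-1,dy=-1->C
  (2,3):dx=+3,dy=+4->C; (2,4):dx=-2,dy=-2->C; (2,5):dx=+6,dy=+12->C; (2,6):dx=+9,dy=-3->D
  (2,7):dx=+1,dy=+2->C; (2,8):dx=-3,dy=+6->D; (2,9):dx=+7,dy=+9->C; (3,4):dx=-5,dy=-6->C
  (3,5):dx=+3,dy=+8->C; (3,6):dx=+6,dy=-7->D; (3,7):dx=-2,dy=-2->C; (3,8):dx=-6,dy=+2->D
  (3,9):dx=+4,dy=+5->C; (4,5):dx=+8,dy=+14->C; (4,6):dx=+11,dy=-1->D; (4,7):dx=+3,dy=+4->C
  (4,8):dx=-1,dy=+8->D; (4,9):dx=+9,dy=+11->C; (5,6):dx=+3,dy=-15->D; (5,7):dx=-5,dy=-10->C
  (5,8):dx=-9,dy=-6->C; (5,9):dx=+1,dy=-3->D; (6,7):dx=-8,dy=+5->D; (6,8):dx=-12,dy=+9->D
  (6,9):dx=-2,dy=+12->D; (7,8):dx=-4,dy=+4->D; (7,9):dx=+6,dy=+7->C; (8,9):dx=+10,dy=+3->C
Step 2: C = 22, D = 14, total pairs = 36.
Step 3: tau = (C - D)/(n(n-1)/2) = (22 - 14)/36 = 0.222222.
Step 4: Exact two-sided p-value (enumerate n! = 362880 permutations of y under H0): p = 0.476709.
Step 5: alpha = 0.05. fail to reject H0.

tau_b = 0.2222 (C=22, D=14), p = 0.476709, fail to reject H0.


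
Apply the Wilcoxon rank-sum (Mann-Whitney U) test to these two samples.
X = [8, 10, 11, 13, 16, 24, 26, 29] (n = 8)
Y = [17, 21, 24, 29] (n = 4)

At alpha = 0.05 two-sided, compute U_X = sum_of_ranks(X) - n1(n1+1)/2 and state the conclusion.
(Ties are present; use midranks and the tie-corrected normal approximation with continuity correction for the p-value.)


Step 1: Combine and sort all 12 observations; assign midranks.
sorted (value, group): (8,X), (10,X), (11,X), (13,X), (16,X), (17,Y), (21,Y), (24,X), (24,Y), (26,X), (29,X), (29,Y)
ranks: 8->1, 10->2, 11->3, 13->4, 16->5, 17->6, 21->7, 24->8.5, 24->8.5, 26->10, 29->11.5, 29->11.5
Step 2: Rank sum for X: R1 = 1 + 2 + 3 + 4 + 5 + 8.5 + 10 + 11.5 = 45.
Step 3: U_X = R1 - n1(n1+1)/2 = 45 - 8*9/2 = 45 - 36 = 9.
       U_Y = n1*n2 - U_X = 32 - 9 = 23.
Step 4: Ties are present, so use the tie-corrected normal approximation (with continuity correction) for the p-value.
Step 5: p-value = 0.267926; compare to alpha = 0.05. fail to reject H0.

U_X = 9, p = 0.267926, fail to reject H0 at alpha = 0.05.


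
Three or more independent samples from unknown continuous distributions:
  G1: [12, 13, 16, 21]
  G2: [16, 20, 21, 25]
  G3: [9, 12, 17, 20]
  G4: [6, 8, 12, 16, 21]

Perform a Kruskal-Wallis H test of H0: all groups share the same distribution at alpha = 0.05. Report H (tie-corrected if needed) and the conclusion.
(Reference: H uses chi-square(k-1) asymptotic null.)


Step 1: Combine all N = 17 observations and assign midranks.
sorted (value, group, rank): (6,G4,1), (8,G4,2), (9,G3,3), (12,G1,5), (12,G3,5), (12,G4,5), (13,G1,7), (16,G1,9), (16,G2,9), (16,G4,9), (17,G3,11), (20,G2,12.5), (20,G3,12.5), (21,G1,15), (21,G2,15), (21,G4,15), (25,G2,17)
Step 2: Sum ranks within each group.
R_1 = 36 (n_1 = 4)
R_2 = 53.5 (n_2 = 4)
R_3 = 31.5 (n_3 = 4)
R_4 = 32 (n_4 = 5)
Step 3: H = 12/(N(N+1)) * sum(R_i^2/n_i) - 3(N+1)
     = 12/(17*18) * (36^2/4 + 53.5^2/4 + 31.5^2/4 + 32^2/5) - 3*18
     = 0.039216 * 1492.42 - 54
     = 4.526471.
Step 4: Ties present; correction factor C = 1 - 78/(17^3 - 17) = 0.984069. Corrected H = 4.526471 / 0.984069 = 4.599751.
Step 5: Under H0, H ~ chi^2(3); p-value = 0.203563.
Step 6: alpha = 0.05. fail to reject H0.

H = 4.5998, df = 3, p = 0.203563, fail to reject H0.


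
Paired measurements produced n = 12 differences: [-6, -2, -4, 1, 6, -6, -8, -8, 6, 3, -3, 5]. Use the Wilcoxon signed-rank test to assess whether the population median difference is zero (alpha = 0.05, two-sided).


Step 1: Drop any zero differences (none here) and take |d_i|.
|d| = [6, 2, 4, 1, 6, 6, 8, 8, 6, 3, 3, 5]
Step 2: Midrank |d_i| (ties get averaged ranks).
ranks: |6|->8.5, |2|->2, |4|->5, |1|->1, |6|->8.5, |6|->8.5, |8|->11.5, |8|->11.5, |6|->8.5, |3|->3.5, |3|->3.5, |5|->6
Step 3: Attach original signs; sum ranks with positive sign and with negative sign.
W+ = 1 + 8.5 + 8.5 + 3.5 + 6 = 27.5
W- = 8.5 + 2 + 5 + 8.5 + 11.5 + 11.5 + 3.5 = 50.5
(Check: W+ + W- = 78 should equal n(n+1)/2 = 78.)
Step 4: Test statistic W = min(W+, W-) = 27.5.
Step 5: Ties in |d|, so use the tie-corrected normal approximation.
        E[W] = n(n+1)/4 = 12*13/4 = 39.
        Tie groups: |d|=3 (t=2), |d|=6 (t=4), |d|=8 (t=2); sum(t^3 - t) = 72.
        Var[W] = n(n+1)(2n+1)/24 - sum(t^3-t)/48 = 3900/24 - 72/48 = 161.
        z = (W - E[W]) / sqrt(Var[W]) = (27.5 - 39) / 12.6886 = -0.9063.
        Two-sided p = 2*Phi(z) = 0.364763.
Step 6: alpha = 0.05. fail to reject H0.

W+ = 27.5, W- = 50.5, W = min = 27.5, p = 0.364763, fail to reject H0.


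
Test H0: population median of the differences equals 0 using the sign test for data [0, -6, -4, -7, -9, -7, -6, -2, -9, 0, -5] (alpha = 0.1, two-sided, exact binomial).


Step 1: Discard zero differences. Original n = 11; n_eff = number of nonzero differences = 9.
Nonzero differences (with sign): -6, -4, -7, -9, -7, -6, -2, -9, -5
Step 2: Count signs: positive = 0, negative = 9.
Step 3: Under H0: P(positive) = 0.5, so the number of positives S ~ Bin(9, 0.5).
Step 4: Two-sided exact p-value = sum of Bin(9,0.5) probabilities at or below the observed probability = 0.003906.
Step 5: alpha = 0.1. reject H0.

n_eff = 9, pos = 0, neg = 9, p = 0.003906, reject H0.


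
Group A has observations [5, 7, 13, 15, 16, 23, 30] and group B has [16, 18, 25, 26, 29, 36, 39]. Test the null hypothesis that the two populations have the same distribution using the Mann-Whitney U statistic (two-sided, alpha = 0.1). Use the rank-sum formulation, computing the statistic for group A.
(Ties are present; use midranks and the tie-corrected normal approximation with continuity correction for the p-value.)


Step 1: Combine and sort all 14 observations; assign midranks.
sorted (value, group): (5,X), (7,X), (13,X), (15,X), (16,X), (16,Y), (18,Y), (23,X), (25,Y), (26,Y), (29,Y), (30,X), (36,Y), (39,Y)
ranks: 5->1, 7->2, 13->3, 15->4, 16->5.5, 16->5.5, 18->7, 23->8, 25->9, 26->10, 29->11, 30->12, 36->13, 39->14
Step 2: Rank sum for X: R1 = 1 + 2 + 3 + 4 + 5.5 + 8 + 12 = 35.5.
Step 3: U_X = R1 - n1(n1+1)/2 = 35.5 - 7*8/2 = 35.5 - 28 = 7.5.
       U_Y = n1*n2 - U_X = 49 - 7.5 = 41.5.
Step 4: Ties are present, so use the tie-corrected normal approximation (with continuity correction) for the p-value.
Step 5: p-value = 0.034806; compare to alpha = 0.1. reject H0.

U_X = 7.5, p = 0.034806, reject H0 at alpha = 0.1.


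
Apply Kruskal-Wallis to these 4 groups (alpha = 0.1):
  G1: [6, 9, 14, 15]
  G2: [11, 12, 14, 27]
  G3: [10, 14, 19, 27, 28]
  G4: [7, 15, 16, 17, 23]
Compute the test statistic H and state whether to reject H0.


Step 1: Combine all N = 18 observations and assign midranks.
sorted (value, group, rank): (6,G1,1), (7,G4,2), (9,G1,3), (10,G3,4), (11,G2,5), (12,G2,6), (14,G1,8), (14,G2,8), (14,G3,8), (15,G1,10.5), (15,G4,10.5), (16,G4,12), (17,G4,13), (19,G3,14), (23,G4,15), (27,G2,16.5), (27,G3,16.5), (28,G3,18)
Step 2: Sum ranks within each group.
R_1 = 22.5 (n_1 = 4)
R_2 = 35.5 (n_2 = 4)
R_3 = 60.5 (n_3 = 5)
R_4 = 52.5 (n_4 = 5)
Step 3: H = 12/(N(N+1)) * sum(R_i^2/n_i) - 3(N+1)
     = 12/(18*19) * (22.5^2/4 + 35.5^2/4 + 60.5^2/5 + 52.5^2/5) - 3*19
     = 0.035088 * 1724.92 - 57
     = 3.523684.
Step 4: Ties present; correction factor C = 1 - 36/(18^3 - 18) = 0.993808. Corrected H = 3.523684 / 0.993808 = 3.545639.
Step 5: Under H0, H ~ chi^2(3); p-value = 0.314891.
Step 6: alpha = 0.1. fail to reject H0.

H = 3.5456, df = 3, p = 0.314891, fail to reject H0.


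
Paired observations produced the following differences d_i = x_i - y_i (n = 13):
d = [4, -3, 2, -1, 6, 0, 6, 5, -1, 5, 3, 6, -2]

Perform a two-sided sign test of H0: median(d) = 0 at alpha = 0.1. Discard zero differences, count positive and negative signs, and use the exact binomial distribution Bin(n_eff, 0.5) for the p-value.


Step 1: Discard zero differences. Original n = 13; n_eff = number of nonzero differences = 12.
Nonzero differences (with sign): +4, -3, +2, -1, +6, +6, +5, -1, +5, +3, +6, -2
Step 2: Count signs: positive = 8, negative = 4.
Step 3: Under H0: P(positive) = 0.5, so the number of positives S ~ Bin(12, 0.5).
Step 4: Two-sided exact p-value = sum of Bin(12,0.5) probabilities at or below the observed probability = 0.387695.
Step 5: alpha = 0.1. fail to reject H0.

n_eff = 12, pos = 8, neg = 4, p = 0.387695, fail to reject H0.


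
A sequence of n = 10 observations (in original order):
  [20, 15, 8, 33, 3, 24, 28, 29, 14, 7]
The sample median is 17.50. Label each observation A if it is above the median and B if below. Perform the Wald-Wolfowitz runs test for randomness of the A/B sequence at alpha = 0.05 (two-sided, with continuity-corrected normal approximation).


Step 1: Compute median = 17.50; label A = above, B = below.
Labels in order: ABBABAAABB  (n_A = 5, n_B = 5)
Step 2: Count runs R = 6.
Step 3: Under H0 (random ordering), E[R] = 2*n_A*n_B/(n_A+n_B) + 1 = 2*5*5/10 + 1 = 6.0000.
        Var[R] = 2*n_A*n_B*(2*n_A*n_B - n_A - n_B) / ((n_A+n_B)^2 * (n_A+n_B-1)) = 2000/900 = 2.2222.
        SD[R] = 1.4907.
Step 4: R = E[R], so z = 0 with no continuity correction.
Step 5: Two-sided p-value via normal approximation = 2*(1 - Phi(|z|)) = 1.000000.
Step 6: alpha = 0.05. fail to reject H0.

R = 6, z = 0.0000, p = 1.000000, fail to reject H0.


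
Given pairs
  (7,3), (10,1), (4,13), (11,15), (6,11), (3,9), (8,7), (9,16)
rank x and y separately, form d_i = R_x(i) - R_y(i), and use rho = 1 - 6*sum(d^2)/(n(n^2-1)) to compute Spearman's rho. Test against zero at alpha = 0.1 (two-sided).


Step 1: Rank x and y separately (midranks; no ties here).
rank(x): 7->4, 10->7, 4->2, 11->8, 6->3, 3->1, 8->5, 9->6
rank(y): 3->2, 1->1, 13->6, 15->7, 11->5, 9->4, 7->3, 16->8
Step 2: d_i = R_x(i) - R_y(i); compute d_i^2.
  (4-2)^2=4, (7-1)^2=36, (2-6)^2=16, (8-7)^2=1, (3-5)^2=4, (1-4)^2=9, (5-3)^2=4, (6-8)^2=4
sum(d^2) = 78.
Step 3: rho = 1 - 6*78 / (8*(8^2 - 1)) = 1 - 468/504 = 0.071429.
Step 4: Under H0, t = rho * sqrt((n-2)/(1-rho^2)) = 0.1754 ~ t(6).
Step 5: Two-sided p-value from the t-distribution with 6 df = 0.866526.
Step 6: alpha = 0.1. fail to reject H0.

rho = 0.0714, p = 0.866526, fail to reject H0 at alpha = 0.1.


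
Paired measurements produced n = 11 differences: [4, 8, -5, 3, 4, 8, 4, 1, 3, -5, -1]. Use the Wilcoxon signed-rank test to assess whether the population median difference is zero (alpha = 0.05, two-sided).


Step 1: Drop any zero differences (none here) and take |d_i|.
|d| = [4, 8, 5, 3, 4, 8, 4, 1, 3, 5, 1]
Step 2: Midrank |d_i| (ties get averaged ranks).
ranks: |4|->6, |8|->10.5, |5|->8.5, |3|->3.5, |4|->6, |8|->10.5, |4|->6, |1|->1.5, |3|->3.5, |5|->8.5, |1|->1.5
Step 3: Attach original signs; sum ranks with positive sign and with negative sign.
W+ = 6 + 10.5 + 3.5 + 6 + 10.5 + 6 + 1.5 + 3.5 = 47.5
W- = 8.5 + 8.5 + 1.5 = 18.5
(Check: W+ + W- = 66 should equal n(n+1)/2 = 66.)
Step 4: Test statistic W = min(W+, W-) = 18.5.
Step 5: Ties in |d|, so use the tie-corrected normal approximation.
        E[W] = n(n+1)/4 = 11*12/4 = 33.
        Tie groups: |d|=1 (t=2), |d|=3 (t=2), |d|=4 (t=3), |d|=5 (t=2), |d|=8 (t=2); sum(t^3 - t) = 48.
        Var[W] = n(n+1)(2n+1)/24 - sum(t^3-t)/48 = 3036/24 - 48/48 = 125.5.
        z = (W - E[W]) / sqrt(Var[W]) = (18.5 - 33) / 11.2027 = -1.2943.
        Two-sided p = 2*Phi(z) = 0.195550.
Step 6: alpha = 0.05. fail to reject H0.

W+ = 47.5, W- = 18.5, W = min = 18.5, p = 0.195550, fail to reject H0.


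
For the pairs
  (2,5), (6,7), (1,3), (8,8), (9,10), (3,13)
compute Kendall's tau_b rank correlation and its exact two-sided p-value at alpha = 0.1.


Step 1: Enumerate the 15 unordered pairs (i,j) with i<j and classify each by sign(x_j-x_i) * sign(y_j-y_i).
  (1,2):dx=+4,dy=+2->C; (1,3):dx=-1,dy=-2->C; (1,4):dx=+6,dy=+3->C; (1,5):dx=+7,dy=+5->C
  (1,6):dx=+1,dy=+8->C; (2,3):dx=-5,dy=-4->C; (2,4):dx=+2,dy=+1->C; (2,5):dx=+3,dy=+3->C
  (2,6):dx=-3,dy=+6->D; (3,4):dx=+7,dy=+5->C; (3,5):dx=+8,dy=+7->C; (3,6):dx=+2,dy=+10->C
  (4,5):dx=+1,dy=+2->C; (4,6):dx=-5,dy=+5->D; (5,6):dx=-6,dy=+3->D
Step 2: C = 12, D = 3, total pairs = 15.
Step 3: tau = (C - D)/(n(n-1)/2) = (12 - 3)/15 = 0.600000.
Step 4: Exact two-sided p-value (enumerate n! = 720 permutations of y under H0): p = 0.136111.
Step 5: alpha = 0.1. fail to reject H0.

tau_b = 0.6000 (C=12, D=3), p = 0.136111, fail to reject H0.


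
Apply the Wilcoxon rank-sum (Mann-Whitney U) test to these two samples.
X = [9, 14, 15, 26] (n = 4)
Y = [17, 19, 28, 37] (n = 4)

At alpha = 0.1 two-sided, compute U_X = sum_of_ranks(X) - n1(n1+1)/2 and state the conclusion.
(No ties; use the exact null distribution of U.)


Step 1: Combine and sort all 8 observations; assign midranks.
sorted (value, group): (9,X), (14,X), (15,X), (17,Y), (19,Y), (26,X), (28,Y), (37,Y)
ranks: 9->1, 14->2, 15->3, 17->4, 19->5, 26->6, 28->7, 37->8
Step 2: Rank sum for X: R1 = 1 + 2 + 3 + 6 = 12.
Step 3: U_X = R1 - n1(n1+1)/2 = 12 - 4*5/2 = 12 - 10 = 2.
       U_Y = n1*n2 - U_X = 16 - 2 = 14.
Step 4: No ties, so the exact null distribution of U (based on enumerating the C(8,4) = 70 equally likely rank assignments) gives the two-sided p-value.
Step 5: p-value = 0.114286; compare to alpha = 0.1. fail to reject H0.

U_X = 2, p = 0.114286, fail to reject H0 at alpha = 0.1.


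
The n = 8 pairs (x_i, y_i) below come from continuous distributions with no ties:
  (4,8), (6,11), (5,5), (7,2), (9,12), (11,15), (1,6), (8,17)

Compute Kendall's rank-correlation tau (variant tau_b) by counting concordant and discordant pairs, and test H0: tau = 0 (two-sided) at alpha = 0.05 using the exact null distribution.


Step 1: Enumerate the 28 unordered pairs (i,j) with i<j and classify each by sign(x_j-x_i) * sign(y_j-y_i).
  (1,2):dx=+2,dy=+3->C; (1,3):dx=+1,dy=-3->D; (1,4):dx=+3,dy=-6->D; (1,5):dx=+5,dy=+4->C
  (1,6):dx=+7,dy=+7->C; (1,7):dx=-3,dy=-2->C; (1,8):dx=+4,dy=+9->C; (2,3):dx=-1,dy=-6->C
  (2,4):dx=+1,dy=-9->D; (2,5):dx=+3,dy=+1->C; (2,6):dx=+5,dy=+4->C; (2,7):dx=-5,dy=-5->C
  (2,8):dx=+2,dy=+6->C; (3,4):dx=+2,dy=-3->D; (3,5):dx=+4,dy=+7->C; (3,6):dx=+6,dy=+10->C
  (3,7):dx=-4,dy=+1->D; (3,8):dx=+3,dy=+12->C; (4,5):dx=+2,dy=+10->C; (4,6):dx=+4,dy=+13->C
  (4,7):dx=-6,dy=+4->D; (4,8):dx=+1,dy=+15->C; (5,6):dx=+2,dy=+3->C; (5,7):dx=-8,dy=-6->C
  (5,8):dx=-1,dy=+5->D; (6,7):dx=-10,dy=-9->C; (6,8):dx=-3,dy=+2->D; (7,8):dx=+7,dy=+11->C
Step 2: C = 20, D = 8, total pairs = 28.
Step 3: tau = (C - D)/(n(n-1)/2) = (20 - 8)/28 = 0.428571.
Step 4: Exact two-sided p-value (enumerate n! = 40320 permutations of y under H0): p = 0.178869.
Step 5: alpha = 0.05. fail to reject H0.

tau_b = 0.4286 (C=20, D=8), p = 0.178869, fail to reject H0.


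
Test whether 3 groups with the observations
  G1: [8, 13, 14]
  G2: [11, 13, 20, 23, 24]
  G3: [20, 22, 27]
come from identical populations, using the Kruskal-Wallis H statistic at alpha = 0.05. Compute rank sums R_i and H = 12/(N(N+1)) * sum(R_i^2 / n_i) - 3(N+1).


Step 1: Combine all N = 11 observations and assign midranks.
sorted (value, group, rank): (8,G1,1), (11,G2,2), (13,G1,3.5), (13,G2,3.5), (14,G1,5), (20,G2,6.5), (20,G3,6.5), (22,G3,8), (23,G2,9), (24,G2,10), (27,G3,11)
Step 2: Sum ranks within each group.
R_1 = 9.5 (n_1 = 3)
R_2 = 31 (n_2 = 5)
R_3 = 25.5 (n_3 = 3)
Step 3: H = 12/(N(N+1)) * sum(R_i^2/n_i) - 3(N+1)
     = 12/(11*12) * (9.5^2/3 + 31^2/5 + 25.5^2/3) - 3*12
     = 0.090909 * 439.033 - 36
     = 3.912121.
Step 4: Ties present; correction factor C = 1 - 12/(11^3 - 11) = 0.990909. Corrected H = 3.912121 / 0.990909 = 3.948012.
Step 5: Under H0, H ~ chi^2(2); p-value = 0.138899.
Step 6: alpha = 0.05. fail to reject H0.

H = 3.9480, df = 2, p = 0.138899, fail to reject H0.


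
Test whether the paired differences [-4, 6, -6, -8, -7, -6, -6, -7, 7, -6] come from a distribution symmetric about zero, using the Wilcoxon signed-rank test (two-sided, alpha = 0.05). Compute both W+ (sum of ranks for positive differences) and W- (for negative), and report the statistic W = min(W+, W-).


Step 1: Drop any zero differences (none here) and take |d_i|.
|d| = [4, 6, 6, 8, 7, 6, 6, 7, 7, 6]
Step 2: Midrank |d_i| (ties get averaged ranks).
ranks: |4|->1, |6|->4, |6|->4, |8|->10, |7|->8, |6|->4, |6|->4, |7|->8, |7|->8, |6|->4
Step 3: Attach original signs; sum ranks with positive sign and with negative sign.
W+ = 4 + 8 = 12
W- = 1 + 4 + 10 + 8 + 4 + 4 + 8 + 4 = 43
(Check: W+ + W- = 55 should equal n(n+1)/2 = 55.)
Step 4: Test statistic W = min(W+, W-) = 12.
Step 5: Ties in |d|, so use the tie-corrected normal approximation.
        E[W] = n(n+1)/4 = 10*11/4 = 27.5.
        Tie groups: |d|=6 (t=5), |d|=7 (t=3); sum(t^3 - t) = 144.
        Var[W] = n(n+1)(2n+1)/24 - sum(t^3-t)/48 = 2310/24 - 144/48 = 93.25.
        z = (W - E[W]) / sqrt(Var[W]) = (12 - 27.5) / 9.6566 = -1.6051.
        Two-sided p = 2*Phi(z) = 0.108468.
Step 6: alpha = 0.05. fail to reject H0.

W+ = 12, W- = 43, W = min = 12, p = 0.108468, fail to reject H0.


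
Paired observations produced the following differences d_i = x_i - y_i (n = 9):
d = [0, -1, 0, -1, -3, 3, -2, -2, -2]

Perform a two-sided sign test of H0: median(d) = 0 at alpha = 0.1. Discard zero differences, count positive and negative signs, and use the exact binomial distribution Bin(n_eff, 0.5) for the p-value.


Step 1: Discard zero differences. Original n = 9; n_eff = number of nonzero differences = 7.
Nonzero differences (with sign): -1, -1, -3, +3, -2, -2, -2
Step 2: Count signs: positive = 1, negative = 6.
Step 3: Under H0: P(positive) = 0.5, so the number of positives S ~ Bin(7, 0.5).
Step 4: Two-sided exact p-value = sum of Bin(7,0.5) probabilities at or below the observed probability = 0.125000.
Step 5: alpha = 0.1. fail to reject H0.

n_eff = 7, pos = 1, neg = 6, p = 0.125000, fail to reject H0.


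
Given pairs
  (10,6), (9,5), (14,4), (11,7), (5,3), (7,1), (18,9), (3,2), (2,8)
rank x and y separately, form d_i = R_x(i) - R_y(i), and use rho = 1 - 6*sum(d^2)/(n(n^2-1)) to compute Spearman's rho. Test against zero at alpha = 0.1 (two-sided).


Step 1: Rank x and y separately (midranks; no ties here).
rank(x): 10->6, 9->5, 14->8, 11->7, 5->3, 7->4, 18->9, 3->2, 2->1
rank(y): 6->6, 5->5, 4->4, 7->7, 3->3, 1->1, 9->9, 2->2, 8->8
Step 2: d_i = R_x(i) - R_y(i); compute d_i^2.
  (6-6)^2=0, (5-5)^2=0, (8-4)^2=16, (7-7)^2=0, (3-3)^2=0, (4-1)^2=9, (9-9)^2=0, (2-2)^2=0, (1-8)^2=49
sum(d^2) = 74.
Step 3: rho = 1 - 6*74 / (9*(9^2 - 1)) = 1 - 444/720 = 0.383333.
Step 4: Under H0, t = rho * sqrt((n-2)/(1-rho^2)) = 1.0981 ~ t(7).
Step 5: Two-sided p-value from the t-distribution with 7 df = 0.308495.
Step 6: alpha = 0.1. fail to reject H0.

rho = 0.3833, p = 0.308495, fail to reject H0 at alpha = 0.1.


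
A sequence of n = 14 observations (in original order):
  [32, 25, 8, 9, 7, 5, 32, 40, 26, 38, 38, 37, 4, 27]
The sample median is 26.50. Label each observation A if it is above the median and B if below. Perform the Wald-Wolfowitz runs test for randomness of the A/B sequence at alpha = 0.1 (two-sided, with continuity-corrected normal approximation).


Step 1: Compute median = 26.50; label A = above, B = below.
Labels in order: ABBBBBAABAAABA  (n_A = 7, n_B = 7)
Step 2: Count runs R = 7.
Step 3: Under H0 (random ordering), E[R] = 2*n_A*n_B/(n_A+n_B) + 1 = 2*7*7/14 + 1 = 8.0000.
        Var[R] = 2*n_A*n_B*(2*n_A*n_B - n_A - n_B) / ((n_A+n_B)^2 * (n_A+n_B-1)) = 8232/2548 = 3.2308.
        SD[R] = 1.7974.
Step 4: Continuity-corrected z = (R + 0.5 - E[R]) / SD[R] = (7 + 0.5 - 8.0000) / 1.7974 = -0.2782.
Step 5: Two-sided p-value via normal approximation = 2*(1 - Phi(|z|)) = 0.780879.
Step 6: alpha = 0.1. fail to reject H0.

R = 7, z = -0.2782, p = 0.780879, fail to reject H0.


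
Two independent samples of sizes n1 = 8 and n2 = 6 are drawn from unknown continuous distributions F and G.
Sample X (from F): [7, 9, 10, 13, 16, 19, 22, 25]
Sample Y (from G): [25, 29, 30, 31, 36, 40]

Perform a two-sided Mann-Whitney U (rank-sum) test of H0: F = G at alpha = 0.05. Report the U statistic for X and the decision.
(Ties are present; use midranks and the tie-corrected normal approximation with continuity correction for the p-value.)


Step 1: Combine and sort all 14 observations; assign midranks.
sorted (value, group): (7,X), (9,X), (10,X), (13,X), (16,X), (19,X), (22,X), (25,X), (25,Y), (29,Y), (30,Y), (31,Y), (36,Y), (40,Y)
ranks: 7->1, 9->2, 10->3, 13->4, 16->5, 19->6, 22->7, 25->8.5, 25->8.5, 29->10, 30->11, 31->12, 36->13, 40->14
Step 2: Rank sum for X: R1 = 1 + 2 + 3 + 4 + 5 + 6 + 7 + 8.5 = 36.5.
Step 3: U_X = R1 - n1(n1+1)/2 = 36.5 - 8*9/2 = 36.5 - 36 = 0.5.
       U_Y = n1*n2 - U_X = 48 - 0.5 = 47.5.
Step 4: Ties are present, so use the tie-corrected normal approximation (with continuity correction) for the p-value.
Step 5: p-value = 0.002953; compare to alpha = 0.05. reject H0.

U_X = 0.5, p = 0.002953, reject H0 at alpha = 0.05.


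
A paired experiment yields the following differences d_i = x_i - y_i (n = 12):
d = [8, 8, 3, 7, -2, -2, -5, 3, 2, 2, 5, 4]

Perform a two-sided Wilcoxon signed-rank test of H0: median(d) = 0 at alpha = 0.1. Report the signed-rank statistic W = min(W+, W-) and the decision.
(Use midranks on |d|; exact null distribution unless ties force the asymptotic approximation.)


Step 1: Drop any zero differences (none here) and take |d_i|.
|d| = [8, 8, 3, 7, 2, 2, 5, 3, 2, 2, 5, 4]
Step 2: Midrank |d_i| (ties get averaged ranks).
ranks: |8|->11.5, |8|->11.5, |3|->5.5, |7|->10, |2|->2.5, |2|->2.5, |5|->8.5, |3|->5.5, |2|->2.5, |2|->2.5, |5|->8.5, |4|->7
Step 3: Attach original signs; sum ranks with positive sign and with negative sign.
W+ = 11.5 + 11.5 + 5.5 + 10 + 5.5 + 2.5 + 2.5 + 8.5 + 7 = 64.5
W- = 2.5 + 2.5 + 8.5 = 13.5
(Check: W+ + W- = 78 should equal n(n+1)/2 = 78.)
Step 4: Test statistic W = min(W+, W-) = 13.5.
Step 5: Ties in |d|, so use the tie-corrected normal approximation.
        E[W] = n(n+1)/4 = 12*13/4 = 39.
        Tie groups: |d|=2 (t=4), |d|=3 (t=2), |d|=5 (t=2), |d|=8 (t=2); sum(t^3 - t) = 78.
        Var[W] = n(n+1)(2n+1)/24 - sum(t^3-t)/48 = 3900/24 - 78/48 = 160.875.
        z = (W - E[W]) / sqrt(Var[W]) = (13.5 - 39) / 12.6837 = -2.0105.
        Two-sided p = 2*Phi(z) = 0.044382.
Step 6: alpha = 0.1. reject H0.

W+ = 64.5, W- = 13.5, W = min = 13.5, p = 0.044382, reject H0.


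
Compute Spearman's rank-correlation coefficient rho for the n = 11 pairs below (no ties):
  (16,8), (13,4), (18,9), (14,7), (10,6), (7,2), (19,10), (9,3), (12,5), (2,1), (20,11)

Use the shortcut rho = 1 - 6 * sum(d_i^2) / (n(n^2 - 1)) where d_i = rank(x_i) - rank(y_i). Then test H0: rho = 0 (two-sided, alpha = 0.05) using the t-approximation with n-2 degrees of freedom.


Step 1: Rank x and y separately (midranks; no ties here).
rank(x): 16->8, 13->6, 18->9, 14->7, 10->4, 7->2, 19->10, 9->3, 12->5, 2->1, 20->11
rank(y): 8->8, 4->4, 9->9, 7->7, 6->6, 2->2, 10->10, 3->3, 5->5, 1->1, 11->11
Step 2: d_i = R_x(i) - R_y(i); compute d_i^2.
  (8-8)^2=0, (6-4)^2=4, (9-9)^2=0, (7-7)^2=0, (4-6)^2=4, (2-2)^2=0, (10-10)^2=0, (3-3)^2=0, (5-5)^2=0, (1-1)^2=0, (11-11)^2=0
sum(d^2) = 8.
Step 3: rho = 1 - 6*8 / (11*(11^2 - 1)) = 1 - 48/1320 = 0.963636.
Step 4: Under H0, t = rho * sqrt((n-2)/(1-rho^2)) = 10.8186 ~ t(9).
Step 5: Two-sided p-value from the t-distribution with 9 df = 0.000002.
Step 6: alpha = 0.05. reject H0.

rho = 0.9636, p = 0.000002, reject H0 at alpha = 0.05.


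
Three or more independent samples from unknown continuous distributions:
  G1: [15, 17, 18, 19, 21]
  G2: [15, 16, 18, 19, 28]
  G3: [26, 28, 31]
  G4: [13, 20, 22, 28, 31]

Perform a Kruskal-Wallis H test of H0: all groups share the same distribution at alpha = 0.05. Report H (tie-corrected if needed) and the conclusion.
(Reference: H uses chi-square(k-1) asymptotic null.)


Step 1: Combine all N = 18 observations and assign midranks.
sorted (value, group, rank): (13,G4,1), (15,G1,2.5), (15,G2,2.5), (16,G2,4), (17,G1,5), (18,G1,6.5), (18,G2,6.5), (19,G1,8.5), (19,G2,8.5), (20,G4,10), (21,G1,11), (22,G4,12), (26,G3,13), (28,G2,15), (28,G3,15), (28,G4,15), (31,G3,17.5), (31,G4,17.5)
Step 2: Sum ranks within each group.
R_1 = 33.5 (n_1 = 5)
R_2 = 36.5 (n_2 = 5)
R_3 = 45.5 (n_3 = 3)
R_4 = 55.5 (n_4 = 5)
Step 3: H = 12/(N(N+1)) * sum(R_i^2/n_i) - 3(N+1)
     = 12/(18*19) * (33.5^2/5 + 36.5^2/5 + 45.5^2/3 + 55.5^2/5) - 3*19
     = 0.035088 * 1797.03 - 57
     = 6.053801.
Step 4: Ties present; correction factor C = 1 - 48/(18^3 - 18) = 0.991744. Corrected H = 6.053801 / 0.991744 = 6.104197.
Step 5: Under H0, H ~ chi^2(3); p-value = 0.106649.
Step 6: alpha = 0.05. fail to reject H0.

H = 6.1042, df = 3, p = 0.106649, fail to reject H0.


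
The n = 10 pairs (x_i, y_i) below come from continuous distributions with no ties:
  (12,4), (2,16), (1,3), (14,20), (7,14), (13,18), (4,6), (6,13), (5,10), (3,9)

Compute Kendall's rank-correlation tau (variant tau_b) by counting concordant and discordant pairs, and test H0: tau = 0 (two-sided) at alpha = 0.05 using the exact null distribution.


Step 1: Enumerate the 45 unordered pairs (i,j) with i<j and classify each by sign(x_j-x_i) * sign(y_j-y_i).
  (1,2):dx=-10,dy=+12->D; (1,3):dx=-11,dy=-1->C; (1,4):dx=+2,dy=+16->C; (1,5):dx=-5,dy=+10->D
  (1,6):dx=+1,dy=+14->C; (1,7):dx=-8,dy=+2->D; (1,8):dx=-6,dy=+9->D; (1,9):dx=-7,dy=+6->D
  (1,10):dx=-9,dy=+5->D; (2,3):dx=-1,dy=-13->C; (2,4):dx=+12,dy=+4->C; (2,5):dx=+5,dy=-2->D
  (2,6):dx=+11,dy=+2->C; (2,7):dx=+2,dy=-10->D; (2,8):dx=+4,dy=-3->D; (2,9):dx=+3,dy=-6->D
  (2,10):dx=+1,dy=-7->D; (3,4):dx=+13,dy=+17->C; (3,5):dx=+6,dy=+11->C; (3,6):dx=+12,dy=+15->C
  (3,7):dx=+3,dy=+3->C; (3,8):dx=+5,dy=+10->C; (3,9):dx=+4,dy=+7->C; (3,10):dx=+2,dy=+6->C
  (4,5):dx=-7,dy=-6->C; (4,6):dx=-1,dy=-2->C; (4,7):dx=-10,dy=-14->C; (4,8):dx=-8,dy=-7->C
  (4,9):dx=-9,dy=-10->C; (4,10):dx=-11,dy=-11->C; (5,6):dx=+6,dy=+4->C; (5,7):dx=-3,dy=-8->C
  (5,8):dx=-1,dy=-1->C; (5,9):dx=-2,dy=-4->C; (5,10):dx=-4,dy=-5->C; (6,7):dx=-9,dy=-12->C
  (6,8):dx=-7,dy=-5->C; (6,9):dx=-8,dy=-8->C; (6,10):dx=-10,dy=-9->C; (7,8):dx=+2,dy=+7->C
  (7,9):dx=+1,dy=+4->C; (7,10):dx=-1,dy=+3->D; (8,9):dx=-1,dy=-3->C; (8,10):dx=-3,dy=-4->C
  (9,10):dx=-2,dy=-1->C
Step 2: C = 33, D = 12, total pairs = 45.
Step 3: tau = (C - D)/(n(n-1)/2) = (33 - 12)/45 = 0.466667.
Step 4: Exact two-sided p-value (enumerate n! = 3628800 permutations of y under H0): p = 0.072550.
Step 5: alpha = 0.05. fail to reject H0.

tau_b = 0.4667 (C=33, D=12), p = 0.072550, fail to reject H0.


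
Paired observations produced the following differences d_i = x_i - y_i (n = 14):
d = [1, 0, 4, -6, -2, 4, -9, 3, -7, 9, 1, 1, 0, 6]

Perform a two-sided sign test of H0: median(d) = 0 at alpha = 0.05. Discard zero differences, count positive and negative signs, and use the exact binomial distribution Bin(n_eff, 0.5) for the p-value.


Step 1: Discard zero differences. Original n = 14; n_eff = number of nonzero differences = 12.
Nonzero differences (with sign): +1, +4, -6, -2, +4, -9, +3, -7, +9, +1, +1, +6
Step 2: Count signs: positive = 8, negative = 4.
Step 3: Under H0: P(positive) = 0.5, so the number of positives S ~ Bin(12, 0.5).
Step 4: Two-sided exact p-value = sum of Bin(12,0.5) probabilities at or below the observed probability = 0.387695.
Step 5: alpha = 0.05. fail to reject H0.

n_eff = 12, pos = 8, neg = 4, p = 0.387695, fail to reject H0.


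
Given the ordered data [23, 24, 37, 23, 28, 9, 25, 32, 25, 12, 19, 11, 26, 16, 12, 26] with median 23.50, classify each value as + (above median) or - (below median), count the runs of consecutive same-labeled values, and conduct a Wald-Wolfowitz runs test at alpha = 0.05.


Step 1: Compute median = 23.50; label A = above, B = below.
Labels in order: BAABABAAABBBABBA  (n_A = 8, n_B = 8)
Step 2: Count runs R = 10.
Step 3: Under H0 (random ordering), E[R] = 2*n_A*n_B/(n_A+n_B) + 1 = 2*8*8/16 + 1 = 9.0000.
        Var[R] = 2*n_A*n_B*(2*n_A*n_B - n_A - n_B) / ((n_A+n_B)^2 * (n_A+n_B-1)) = 14336/3840 = 3.7333.
        SD[R] = 1.9322.
Step 4: Continuity-corrected z = (R - 0.5 - E[R]) / SD[R] = (10 - 0.5 - 9.0000) / 1.9322 = 0.2588.
Step 5: Two-sided p-value via normal approximation = 2*(1 - Phi(|z|)) = 0.795809.
Step 6: alpha = 0.05. fail to reject H0.

R = 10, z = 0.2588, p = 0.795809, fail to reject H0.


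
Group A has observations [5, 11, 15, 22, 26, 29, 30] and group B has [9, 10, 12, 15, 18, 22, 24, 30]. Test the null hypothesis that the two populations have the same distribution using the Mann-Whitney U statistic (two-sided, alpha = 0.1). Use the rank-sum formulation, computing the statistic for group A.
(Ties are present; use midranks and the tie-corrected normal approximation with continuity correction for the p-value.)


Step 1: Combine and sort all 15 observations; assign midranks.
sorted (value, group): (5,X), (9,Y), (10,Y), (11,X), (12,Y), (15,X), (15,Y), (18,Y), (22,X), (22,Y), (24,Y), (26,X), (29,X), (30,X), (30,Y)
ranks: 5->1, 9->2, 10->3, 11->4, 12->5, 15->6.5, 15->6.5, 18->8, 22->9.5, 22->9.5, 24->11, 26->12, 29->13, 30->14.5, 30->14.5
Step 2: Rank sum for X: R1 = 1 + 4 + 6.5 + 9.5 + 12 + 13 + 14.5 = 60.5.
Step 3: U_X = R1 - n1(n1+1)/2 = 60.5 - 7*8/2 = 60.5 - 28 = 32.5.
       U_Y = n1*n2 - U_X = 56 - 32.5 = 23.5.
Step 4: Ties are present, so use the tie-corrected normal approximation (with continuity correction) for the p-value.
Step 5: p-value = 0.642537; compare to alpha = 0.1. fail to reject H0.

U_X = 32.5, p = 0.642537, fail to reject H0 at alpha = 0.1.


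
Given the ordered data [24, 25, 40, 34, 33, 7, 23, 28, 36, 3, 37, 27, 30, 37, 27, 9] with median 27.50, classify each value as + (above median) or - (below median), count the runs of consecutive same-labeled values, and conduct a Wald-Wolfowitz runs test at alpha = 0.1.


Step 1: Compute median = 27.50; label A = above, B = below.
Labels in order: BBAAABBAABABAABB  (n_A = 8, n_B = 8)
Step 2: Count runs R = 9.
Step 3: Under H0 (random ordering), E[R] = 2*n_A*n_B/(n_A+n_B) + 1 = 2*8*8/16 + 1 = 9.0000.
        Var[R] = 2*n_A*n_B*(2*n_A*n_B - n_A - n_B) / ((n_A+n_B)^2 * (n_A+n_B-1)) = 14336/3840 = 3.7333.
        SD[R] = 1.9322.
Step 4: R = E[R], so z = 0 with no continuity correction.
Step 5: Two-sided p-value via normal approximation = 2*(1 - Phi(|z|)) = 1.000000.
Step 6: alpha = 0.1. fail to reject H0.

R = 9, z = 0.0000, p = 1.000000, fail to reject H0.


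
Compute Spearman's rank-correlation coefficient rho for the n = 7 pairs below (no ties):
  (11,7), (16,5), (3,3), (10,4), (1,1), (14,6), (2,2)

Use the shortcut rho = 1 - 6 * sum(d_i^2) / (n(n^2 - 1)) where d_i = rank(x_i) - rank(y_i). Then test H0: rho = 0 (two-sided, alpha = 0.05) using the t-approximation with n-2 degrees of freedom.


Step 1: Rank x and y separately (midranks; no ties here).
rank(x): 11->5, 16->7, 3->3, 10->4, 1->1, 14->6, 2->2
rank(y): 7->7, 5->5, 3->3, 4->4, 1->1, 6->6, 2->2
Step 2: d_i = R_x(i) - R_y(i); compute d_i^2.
  (5-7)^2=4, (7-5)^2=4, (3-3)^2=0, (4-4)^2=0, (1-1)^2=0, (6-6)^2=0, (2-2)^2=0
sum(d^2) = 8.
Step 3: rho = 1 - 6*8 / (7*(7^2 - 1)) = 1 - 48/336 = 0.857143.
Step 4: Under H0, t = rho * sqrt((n-2)/(1-rho^2)) = 3.7210 ~ t(5).
Step 5: Two-sided p-value from the t-distribution with 5 df = 0.013697.
Step 6: alpha = 0.05. reject H0.

rho = 0.8571, p = 0.013697, reject H0 at alpha = 0.05.


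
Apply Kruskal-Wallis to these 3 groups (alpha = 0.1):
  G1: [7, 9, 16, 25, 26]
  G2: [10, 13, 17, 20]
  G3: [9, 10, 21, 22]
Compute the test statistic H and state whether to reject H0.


Step 1: Combine all N = 13 observations and assign midranks.
sorted (value, group, rank): (7,G1,1), (9,G1,2.5), (9,G3,2.5), (10,G2,4.5), (10,G3,4.5), (13,G2,6), (16,G1,7), (17,G2,8), (20,G2,9), (21,G3,10), (22,G3,11), (25,G1,12), (26,G1,13)
Step 2: Sum ranks within each group.
R_1 = 35.5 (n_1 = 5)
R_2 = 27.5 (n_2 = 4)
R_3 = 28 (n_3 = 4)
Step 3: H = 12/(N(N+1)) * sum(R_i^2/n_i) - 3(N+1)
     = 12/(13*14) * (35.5^2/5 + 27.5^2/4 + 28^2/4) - 3*14
     = 0.065934 * 637.112 - 42
     = 0.007418.
Step 4: Ties present; correction factor C = 1 - 12/(13^3 - 13) = 0.994505. Corrected H = 0.007418 / 0.994505 = 0.007459.
Step 5: Under H0, H ~ chi^2(2); p-value = 0.996278.
Step 6: alpha = 0.1. fail to reject H0.

H = 0.0075, df = 2, p = 0.996278, fail to reject H0.


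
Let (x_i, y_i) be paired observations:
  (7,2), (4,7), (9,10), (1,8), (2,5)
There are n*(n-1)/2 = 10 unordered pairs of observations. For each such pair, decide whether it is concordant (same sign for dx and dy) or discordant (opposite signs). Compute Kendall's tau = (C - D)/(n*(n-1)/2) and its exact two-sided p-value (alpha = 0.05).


Step 1: Enumerate the 10 unordered pairs (i,j) with i<j and classify each by sign(x_j-x_i) * sign(y_j-y_i).
  (1,2):dx=-3,dy=+5->D; (1,3):dx=+2,dy=+8->C; (1,4):dx=-6,dy=+6->D; (1,5):dx=-5,dy=+3->D
  (2,3):dx=+5,dy=+3->C; (2,4):dx=-3,dy=+1->D; (2,5):dx=-2,dy=-2->C; (3,4):dx=-8,dy=-2->C
  (3,5):dx=-7,dy=-5->C; (4,5):dx=+1,dy=-3->D
Step 2: C = 5, D = 5, total pairs = 10.
Step 3: tau = (C - D)/(n(n-1)/2) = (5 - 5)/10 = 0.000000.
Step 4: Exact two-sided p-value (enumerate n! = 120 permutations of y under H0): p = 1.000000.
Step 5: alpha = 0.05. fail to reject H0.

tau_b = 0.0000 (C=5, D=5), p = 1.000000, fail to reject H0.


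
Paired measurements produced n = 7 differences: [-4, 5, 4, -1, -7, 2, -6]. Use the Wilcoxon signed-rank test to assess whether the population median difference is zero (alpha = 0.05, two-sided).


Step 1: Drop any zero differences (none here) and take |d_i|.
|d| = [4, 5, 4, 1, 7, 2, 6]
Step 2: Midrank |d_i| (ties get averaged ranks).
ranks: |4|->3.5, |5|->5, |4|->3.5, |1|->1, |7|->7, |2|->2, |6|->6
Step 3: Attach original signs; sum ranks with positive sign and with negative sign.
W+ = 5 + 3.5 + 2 = 10.5
W- = 3.5 + 1 + 7 + 6 = 17.5
(Check: W+ + W- = 28 should equal n(n+1)/2 = 28.)
Step 4: Test statistic W = min(W+, W-) = 10.5.
Step 5: Ties in |d|, so use the tie-corrected normal approximation.
        E[W] = n(n+1)/4 = 7*8/4 = 14.
        Tie groups: |d|=4 (t=2); sum(t^3 - t) = 6.
        Var[W] = n(n+1)(2n+1)/24 - sum(t^3-t)/48 = 840/24 - 6/48 = 34.875.
        z = (W - E[W]) / sqrt(Var[W]) = (10.5 - 14) / 5.9055 = -0.5927.
        Two-sided p = 2*Phi(z) = 0.553404.
Step 6: alpha = 0.05. fail to reject H0.

W+ = 10.5, W- = 17.5, W = min = 10.5, p = 0.553404, fail to reject H0.


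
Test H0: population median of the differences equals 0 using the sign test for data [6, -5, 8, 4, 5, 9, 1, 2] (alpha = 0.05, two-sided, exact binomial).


Step 1: Discard zero differences. Original n = 8; n_eff = number of nonzero differences = 8.
Nonzero differences (with sign): +6, -5, +8, +4, +5, +9, +1, +2
Step 2: Count signs: positive = 7, negative = 1.
Step 3: Under H0: P(positive) = 0.5, so the number of positives S ~ Bin(8, 0.5).
Step 4: Two-sided exact p-value = sum of Bin(8,0.5) probabilities at or below the observed probability = 0.070312.
Step 5: alpha = 0.05. fail to reject H0.

n_eff = 8, pos = 7, neg = 1, p = 0.070312, fail to reject H0.


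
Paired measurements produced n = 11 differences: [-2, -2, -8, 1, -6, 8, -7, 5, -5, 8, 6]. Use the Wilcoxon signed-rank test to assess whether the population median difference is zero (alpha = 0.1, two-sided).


Step 1: Drop any zero differences (none here) and take |d_i|.
|d| = [2, 2, 8, 1, 6, 8, 7, 5, 5, 8, 6]
Step 2: Midrank |d_i| (ties get averaged ranks).
ranks: |2|->2.5, |2|->2.5, |8|->10, |1|->1, |6|->6.5, |8|->10, |7|->8, |5|->4.5, |5|->4.5, |8|->10, |6|->6.5
Step 3: Attach original signs; sum ranks with positive sign and with negative sign.
W+ = 1 + 10 + 4.5 + 10 + 6.5 = 32
W- = 2.5 + 2.5 + 10 + 6.5 + 8 + 4.5 = 34
(Check: W+ + W- = 66 should equal n(n+1)/2 = 66.)
Step 4: Test statistic W = min(W+, W-) = 32.
Step 5: Ties in |d|, so use the tie-corrected normal approximation.
        E[W] = n(n+1)/4 = 11*12/4 = 33.
        Tie groups: |d|=2 (t=2), |d|=5 (t=2), |d|=6 (t=2), |d|=8 (t=3); sum(t^3 - t) = 42.
        Var[W] = n(n+1)(2n+1)/24 - sum(t^3-t)/48 = 3036/24 - 42/48 = 125.625.
        z = (W - E[W]) / sqrt(Var[W]) = (32 - 33) / 11.2083 = -0.0892.
        Two-sided p = 2*Phi(z) = 0.928907.
Step 6: alpha = 0.1. fail to reject H0.

W+ = 32, W- = 34, W = min = 32, p = 0.928907, fail to reject H0.
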